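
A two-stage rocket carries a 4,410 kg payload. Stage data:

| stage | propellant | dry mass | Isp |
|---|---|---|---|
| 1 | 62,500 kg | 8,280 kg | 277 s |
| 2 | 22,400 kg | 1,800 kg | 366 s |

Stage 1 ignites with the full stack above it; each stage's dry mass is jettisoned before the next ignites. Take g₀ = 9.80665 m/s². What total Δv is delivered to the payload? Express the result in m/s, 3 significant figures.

Ignition mass of stage 1 = 62,500+8,280 + 22,400+1,800 + 4,410 = 99,390 kg.
Stage 1: m₀ = 99,390 kg, m_f = 99,390 − 62,500 = 36,890 kg; Δv = 277×9.80665×ln(2.694) = 2716.4×0.9911 ≈ 2692 m/s.
Stage 2: m₀ = 28,610 kg, m_f = 28,610 − 22,400 = 6,210 kg; Δv = 366×9.80665×ln(4.607) = 3589.2×1.5276 ≈ 5483 m/s.
Total Δv = 2692 + 5483 = 8175 m/s.

Δv ≈ 8180 m/s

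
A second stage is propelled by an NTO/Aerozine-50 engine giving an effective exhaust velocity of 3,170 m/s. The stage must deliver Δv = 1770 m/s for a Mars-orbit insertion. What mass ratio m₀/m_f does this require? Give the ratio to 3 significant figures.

Rocket equation: m₀/m_f = exp(Δv / v_e) = exp(1770 / 3170.0) = exp(0.5584) = 1.7478.

mass ratio ≈ 1.75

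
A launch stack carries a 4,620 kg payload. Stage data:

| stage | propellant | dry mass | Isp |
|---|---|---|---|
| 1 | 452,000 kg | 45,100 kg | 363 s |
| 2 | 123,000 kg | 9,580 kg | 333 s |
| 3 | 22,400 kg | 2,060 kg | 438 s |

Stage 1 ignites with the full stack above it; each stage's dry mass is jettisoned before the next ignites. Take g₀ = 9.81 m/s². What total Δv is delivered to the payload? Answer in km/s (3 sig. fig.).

Δv ≈ 15.1 km/s

Ignition mass of stage 1 = 452,000+45,100 + 123,000+9,580 + 22,400+2,060 + 4,620 = 658,760 kg.
Stage 1: m₀ = 658,760 kg, m_f = 658,760 − 452,000 = 206,760 kg; Δv = 363×9.81×ln(3.186) = 3561.0×1.1588 ≈ 4127 m/s.
Stage 2: m₀ = 161,660 kg, m_f = 161,660 − 123,000 = 38,660 kg; Δv = 333×9.81×ln(4.182) = 3266.7×1.4307 ≈ 4674 m/s.
Stage 3: m₀ = 29,080 kg, m_f = 29,080 − 22,400 = 6,680 kg; Δv = 438×9.81×ln(4.353) = 4296.8×1.4709 ≈ 6320 m/s.
Total Δv = 4127 + 4674 + 6320 = 15121 m/s.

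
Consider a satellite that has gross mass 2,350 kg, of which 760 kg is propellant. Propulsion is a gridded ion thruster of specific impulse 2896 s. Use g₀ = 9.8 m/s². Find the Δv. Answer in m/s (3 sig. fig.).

v_e = Isp · g₀ = 2896 × 9.8 = 28380.8 m/s.
m_f = m₀ − m_prop = 2,350 − 760 = 1,590 kg.
Δv = v_e · ln(m₀/m_f) = 28380.8 × ln(1.478) = 28380.8 × 0.3907 ≈ 11087.8 m/s.

Δv ≈ 11100 m/s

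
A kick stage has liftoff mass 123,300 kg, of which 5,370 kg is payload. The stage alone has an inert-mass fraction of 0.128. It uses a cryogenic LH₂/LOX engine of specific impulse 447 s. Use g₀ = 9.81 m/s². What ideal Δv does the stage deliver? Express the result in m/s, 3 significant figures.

Stage wet mass = m₀ − payload = 123,300 − 5,370 = 117,930 kg.
Stage dry mass = ε × stage wet mass = 0.128 × 117,930 = 15,095 kg.
Burnout mass m_f = stage dry + payload = 15,095 + 5,370 = 20,465 kg.
v_e = Isp · g₀ = 447 × 9.81 = 4385.1 m/s.
Δv = v_e · ln(123,300/20,465) = 4385.1 × ln(6.025) = 4385.1 × 1.7959 ≈ 7875 m/s.

Δv ≈ 7880 m/s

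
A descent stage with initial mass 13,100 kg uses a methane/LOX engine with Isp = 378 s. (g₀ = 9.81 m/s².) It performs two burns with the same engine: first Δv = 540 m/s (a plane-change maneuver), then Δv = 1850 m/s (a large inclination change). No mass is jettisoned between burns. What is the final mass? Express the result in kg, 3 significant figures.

v_e = Isp · g₀ = 378 × 9.81 = 3708.2 m/s.
After the first burn: m = 13100 × exp(−540/3708.2) = 13100 × 0.86448 = 11,324.7 kg.
After the second burn: m = 11,324.7 × exp(−1850/3708.2) = 11,324.7 × 0.60720 = 6,876.36 kg.

final mass ≈ 6880 kg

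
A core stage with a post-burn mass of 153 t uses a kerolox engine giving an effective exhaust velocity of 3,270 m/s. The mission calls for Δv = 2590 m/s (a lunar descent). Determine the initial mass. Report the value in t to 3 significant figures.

From the ideal rocket equation, m₀/m_f = exp(Δv / v_e) = exp(2590 / 3270.0) = exp(0.7920) = 2.2079.
m₀ = m_f × 2.2079 = 153 × 2.2079 = 337.809 t.

initial mass ≈ 338 t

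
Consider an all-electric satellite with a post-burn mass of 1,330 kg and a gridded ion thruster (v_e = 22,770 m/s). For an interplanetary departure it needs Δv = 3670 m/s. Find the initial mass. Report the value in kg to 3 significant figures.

initial mass ≈ 1560 kg

From the ideal rocket equation, m₀/m_f = exp(Δv / v_e) = exp(3670 / 22770.0) = exp(0.1612) = 1.1749.
m₀ = m_f × 1.1749 = 1,330 × 1.1749 = 1,562.62 kg.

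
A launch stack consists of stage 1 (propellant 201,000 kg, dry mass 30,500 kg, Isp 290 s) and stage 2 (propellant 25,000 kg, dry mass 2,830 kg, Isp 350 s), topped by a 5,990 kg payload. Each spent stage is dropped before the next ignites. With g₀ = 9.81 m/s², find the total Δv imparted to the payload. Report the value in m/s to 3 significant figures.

Δv ≈ 8650 m/s

Ignition mass of stage 1 = 201,000+30,500 + 25,000+2,830 + 5,990 = 265,320 kg.
Stage 1: m₀ = 265,320 kg, m_f = 265,320 − 201,000 = 64,320 kg; Δv = 290×9.81×ln(4.125) = 2844.9×1.4171 ≈ 4031 m/s.
Stage 2: m₀ = 33,820 kg, m_f = 33,820 − 25,000 = 8,820 kg; Δv = 350×9.81×ln(3.834) = 3433.5×1.3440 ≈ 4615 m/s.
Total Δv = 4031 + 4615 = 8646 m/s.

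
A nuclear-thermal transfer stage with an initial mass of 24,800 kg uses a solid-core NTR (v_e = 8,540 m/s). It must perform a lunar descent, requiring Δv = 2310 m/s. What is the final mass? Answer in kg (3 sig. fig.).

final mass ≈ 18900 kg

m₀/m_f = exp(Δv / v_e) = exp(2310 / 8540.0) = exp(0.2705) = 1.3106.
m_f = m₀ / 1.3106 = 24,800 / 1.3106 = 18,922.6 kg.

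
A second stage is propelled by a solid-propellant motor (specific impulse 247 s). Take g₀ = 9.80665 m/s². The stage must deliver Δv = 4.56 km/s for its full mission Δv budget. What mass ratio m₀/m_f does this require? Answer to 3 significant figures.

v_e = Isp · g₀ = 247 × 9.80665 = 2422.2 m/s.
m₀/m_f = exp(Δv / v_e) = exp(4560 / 2422.2) = exp(1.8826) = 6.5703.

mass ratio ≈ 6.57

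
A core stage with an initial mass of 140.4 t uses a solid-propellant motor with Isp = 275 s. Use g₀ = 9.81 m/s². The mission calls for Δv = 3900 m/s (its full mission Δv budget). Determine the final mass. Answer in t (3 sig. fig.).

v_e = Isp · g₀ = 275 × 9.81 = 2697.8 m/s.
Rocket equation: m₀/m_f = exp(Δv / v_e) = exp(3900 / 2697.8) = exp(1.4456) = 4.2446.
m_f = m₀ / 4.2446 = 140.4 / 4.2446 = 33.0773 t.

final mass ≈ 33.1 t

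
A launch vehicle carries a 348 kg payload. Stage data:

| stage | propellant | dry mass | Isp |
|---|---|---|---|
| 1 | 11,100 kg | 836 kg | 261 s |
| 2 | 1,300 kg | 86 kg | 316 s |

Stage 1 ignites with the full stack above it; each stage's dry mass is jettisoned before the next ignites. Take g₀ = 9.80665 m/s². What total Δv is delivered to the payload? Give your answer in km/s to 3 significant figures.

Δv ≈ 8.57 km/s

Ignition mass of stage 1 = 11,100+836 + 1,300+86 + 348 = 13,670 kg.
Stage 1: m₀ = 13,670 kg, m_f = 13,670 − 11,100 = 2,570 kg; Δv = 261×9.80665×ln(5.319) = 2559.5×1.6713 ≈ 4278 m/s.
Stage 2: m₀ = 1,734 kg, m_f = 1,734 − 1,300 = 434 kg; Δv = 316×9.80665×ln(3.995) = 3098.9×1.3851 ≈ 4292 m/s.
Total Δv = 4278 + 4292 = 8570 m/s.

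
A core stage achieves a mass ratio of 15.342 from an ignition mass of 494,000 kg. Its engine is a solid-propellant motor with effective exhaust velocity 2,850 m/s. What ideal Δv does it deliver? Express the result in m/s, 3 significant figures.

Δv ≈ 7780 m/s

By the Tsiolkovsky rocket equation, Δv = v_e · ln(15.342) = 2850.0 × 2.7306 ≈ 7782.2 m/s.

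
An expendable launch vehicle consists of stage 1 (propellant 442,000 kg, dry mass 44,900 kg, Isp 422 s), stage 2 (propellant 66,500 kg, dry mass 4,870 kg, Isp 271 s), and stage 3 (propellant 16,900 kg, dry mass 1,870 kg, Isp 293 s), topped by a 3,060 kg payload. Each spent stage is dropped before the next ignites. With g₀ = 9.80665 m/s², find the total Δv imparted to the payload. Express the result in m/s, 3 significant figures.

Ignition mass of stage 1 = 442,000+44,900 + 66,500+4,870 + 16,900+1,870 + 3,060 = 580,100 kg.
Stage 1: m₀ = 580,100 kg, m_f = 580,100 − 442,000 = 138,100 kg; Δv = 422×9.80665×ln(4.201) = 4138.4×1.4352 ≈ 5940 m/s.
Stage 2: m₀ = 93,200 kg, m_f = 93,200 − 66,500 = 26,700 kg; Δv = 271×9.80665×ln(3.491) = 2657.6×1.2501 ≈ 3322 m/s.
Stage 3: m₀ = 21,830 kg, m_f = 21,830 − 16,900 = 4,930 kg; Δv = 293×9.80665×ln(4.428) = 2873.3×1.4879 ≈ 4275 m/s.
Total Δv = 5940 + 3322 + 4275 = 13537 m/s.

Δv ≈ 13500 m/s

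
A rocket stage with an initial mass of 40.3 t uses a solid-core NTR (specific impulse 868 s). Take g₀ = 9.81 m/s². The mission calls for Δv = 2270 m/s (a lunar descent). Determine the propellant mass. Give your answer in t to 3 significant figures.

propellant mass ≈ 9.43 t

v_e = Isp · g₀ = 868 × 9.81 = 8515.1 m/s.
Using Δv = v_e ln(m₀/m_f): m₀/m_f = exp(Δv / v_e) = exp(2270 / 8515.1) = exp(0.2666) = 1.3055.
m_f = 40.3 / 1.3055 = 30.8694 t, so propellant = m₀ − m_f = 40.3 − 30.8694 = 9.4306 t.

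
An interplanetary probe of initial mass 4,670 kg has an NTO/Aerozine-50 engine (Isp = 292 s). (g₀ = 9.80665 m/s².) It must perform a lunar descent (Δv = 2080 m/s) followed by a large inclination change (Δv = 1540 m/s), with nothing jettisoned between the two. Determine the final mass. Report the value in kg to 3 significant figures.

v_e = Isp · g₀ = 292 × 9.80665 = 2863.5 m/s.
After the first burn: m = 4670 × exp(−2080/2863.5) = 4670 × 0.48366 = 2,258.69 kg.
After the second burn: m = 2,258.69 × exp(−1540/2863.5) = 2,258.69 × 0.58403 = 1,319.14 kg.

final mass ≈ 1320 kg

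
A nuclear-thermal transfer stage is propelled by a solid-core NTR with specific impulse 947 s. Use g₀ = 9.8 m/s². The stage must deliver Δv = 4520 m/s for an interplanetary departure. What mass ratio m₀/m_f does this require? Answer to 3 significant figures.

v_e = Isp · g₀ = 947 × 9.8 = 9280.6 m/s.
m₀/m_f = exp(Δv / v_e) = exp(4520 / 9280.6) = exp(0.4870) = 1.6275.

mass ratio ≈ 1.63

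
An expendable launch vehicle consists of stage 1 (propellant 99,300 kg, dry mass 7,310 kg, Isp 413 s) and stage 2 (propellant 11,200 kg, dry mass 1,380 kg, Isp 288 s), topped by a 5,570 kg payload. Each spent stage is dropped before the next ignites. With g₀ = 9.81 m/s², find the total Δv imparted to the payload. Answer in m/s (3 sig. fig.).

Ignition mass of stage 1 = 99,300+7,310 + 11,200+1,380 + 5,570 = 124,760 kg.
Stage 1: m₀ = 124,760 kg, m_f = 124,760 − 99,300 = 25,460 kg; Δv = 413×9.81×ln(4.9) = 4051.5×1.5893 ≈ 6439 m/s.
Stage 2: m₀ = 18,150 kg, m_f = 18,150 − 11,200 = 6,950 kg; Δv = 288×9.81×ln(2.612) = 2825.3×0.9599 ≈ 2712 m/s.
Total Δv = 6439 + 2712 = 9151 m/s.

Δv ≈ 9150 m/s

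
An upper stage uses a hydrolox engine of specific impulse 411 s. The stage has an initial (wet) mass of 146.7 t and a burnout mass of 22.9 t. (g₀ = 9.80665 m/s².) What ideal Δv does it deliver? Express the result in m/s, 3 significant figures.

v_e = Isp · g₀ = 411 × 9.80665 = 4030.5 m/s.
By the Tsiolkovsky rocket equation, Δv = v_e · ln(m₀/m_f) = 4030.5 × ln(6.406) = 4030.5 × 1.8573 ≈ 7485.7 m/s.

Δv ≈ 7490 m/s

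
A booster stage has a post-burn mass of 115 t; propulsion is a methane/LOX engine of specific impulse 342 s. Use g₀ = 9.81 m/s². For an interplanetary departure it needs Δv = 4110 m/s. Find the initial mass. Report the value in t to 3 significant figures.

initial mass ≈ 391 t

v_e = Isp · g₀ = 342 × 9.81 = 3355.0 m/s.
m₀/m_f = exp(Δv / v_e) = exp(4110 / 3355.0) = exp(1.2250) = 3.4043.
m₀ = m_f × 3.4043 = 115 × 3.4043 = 391.495 t.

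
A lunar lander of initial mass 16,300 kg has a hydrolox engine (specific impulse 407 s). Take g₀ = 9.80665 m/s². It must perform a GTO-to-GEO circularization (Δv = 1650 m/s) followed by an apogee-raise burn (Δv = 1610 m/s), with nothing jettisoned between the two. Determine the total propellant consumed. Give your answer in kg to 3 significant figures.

total propellant consumed ≈ 9100 kg

v_e = Isp · g₀ = 407 × 9.80665 = 3991.3 m/s.
After the first burn: m = 16300 × exp(−1650/3991.3) = 16300 × 0.66140 = 10,780.8 kg.
After the second burn: m = 10,780.8 × exp(−1610/3991.3) = 10,780.8 × 0.66806 = 7,202.22 kg.
Total propellant = m₀ − m_final = 16300 − 7,202.22 = 9,097.78 kg.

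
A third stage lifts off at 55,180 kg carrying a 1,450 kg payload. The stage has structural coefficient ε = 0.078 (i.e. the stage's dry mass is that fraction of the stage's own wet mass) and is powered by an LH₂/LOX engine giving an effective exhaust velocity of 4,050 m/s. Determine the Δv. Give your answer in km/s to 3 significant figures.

Δv ≈ 9.24 km/s

Stage wet mass = m₀ − payload = 55,180 − 1,450 = 53,730 kg.
Stage dry mass = ε × stage wet mass = 0.078 × 53,730 = 4,190.94 kg.
Burnout mass m_f = stage dry + payload = 4,190.94 + 1,450 = 5,640.94 kg.
From the ideal rocket equation, Δv = v_e · ln(55,180/5,640.94) = 4050.0 × ln(9.782) = 4050.0 × 2.2805 ≈ 9236 m/s.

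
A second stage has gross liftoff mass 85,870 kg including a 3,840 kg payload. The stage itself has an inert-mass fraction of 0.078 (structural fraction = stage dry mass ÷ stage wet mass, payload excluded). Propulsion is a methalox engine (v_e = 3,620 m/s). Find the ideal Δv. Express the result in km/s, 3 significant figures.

Δv ≈ 7.70 km/s

Stage wet mass = m₀ − payload = 85,870 − 3,840 = 82,030 kg.
Stage dry mass = ε × stage wet mass = 0.078 × 82,030 = 6,398.34 kg.
Burnout mass m_f = stage dry + payload = 6,398.34 + 3,840 = 10,238.34 kg.
Δv = v_e · ln(85,870/10,238.34) = 3620.0 × ln(8.387) = 3620.0 × 2.1267 ≈ 7699 m/s.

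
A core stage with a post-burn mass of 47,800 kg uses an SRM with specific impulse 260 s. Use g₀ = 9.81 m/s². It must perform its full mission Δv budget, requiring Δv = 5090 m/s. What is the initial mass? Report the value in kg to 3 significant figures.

v_e = Isp · g₀ = 260 × 9.81 = 2550.6 m/s.
m₀/m_f = exp(Δv / v_e) = exp(5090 / 2550.6) = exp(1.9956) = 7.3567.
m₀ = m_f × 7.3567 = 47,800 × 7.3567 = 351,650 kg.

initial mass ≈ 352000 kg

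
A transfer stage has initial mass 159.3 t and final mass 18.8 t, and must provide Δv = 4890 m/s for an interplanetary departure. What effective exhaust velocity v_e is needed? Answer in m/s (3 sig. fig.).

ln(m₀/m_f) = ln(159300/18800) = ln(8.473) = 2.1369.
Rocket equation: v_e = Δv / ln(m₀/m_f) = 4890 / 2.1369 = 2288.3 m/s.

v_e ≈ 2290 m/s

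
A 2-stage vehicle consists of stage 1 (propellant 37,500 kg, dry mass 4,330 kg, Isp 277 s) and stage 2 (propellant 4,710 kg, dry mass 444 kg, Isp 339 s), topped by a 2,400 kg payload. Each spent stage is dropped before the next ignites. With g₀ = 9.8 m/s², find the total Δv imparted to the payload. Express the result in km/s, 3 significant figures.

Δv ≈ 7.11 km/s

Ignition mass of stage 1 = 37,500+4,330 + 4,710+444 + 2,400 = 49,384 kg.
Stage 1: m₀ = 49,384 kg, m_f = 49,384 − 37,500 = 11,884 kg; Δv = 277×9.8×ln(4.156) = 2714.6×1.4244 ≈ 3867 m/s.
Stage 2: m₀ = 7,554 kg, m_f = 7,554 − 4,710 = 2,844 kg; Δv = 339×9.8×ln(2.656) = 3322.2×0.9769 ≈ 3245 m/s.
Total Δv = 3867 + 3245 = 7112 m/s.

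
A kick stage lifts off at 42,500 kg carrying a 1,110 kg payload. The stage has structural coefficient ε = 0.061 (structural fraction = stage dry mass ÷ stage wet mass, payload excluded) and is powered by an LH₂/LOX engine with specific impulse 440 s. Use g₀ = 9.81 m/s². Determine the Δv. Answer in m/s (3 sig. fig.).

Stage wet mass = m₀ − payload = 42,500 − 1,110 = 41,390 kg.
Stage dry mass = ε × stage wet mass = 0.061 × 41,390 = 2,524.79 kg.
Burnout mass m_f = stage dry + payload = 2,524.79 + 1,110 = 3,634.79 kg.
v_e = Isp · g₀ = 440 × 9.81 = 4316.4 m/s.
Δv = v_e · ln(42,500/3,634.79) = 4316.4 × ln(11.69) = 4316.4 × 2.4590 ≈ 10614 m/s.

Δv ≈ 10600 m/s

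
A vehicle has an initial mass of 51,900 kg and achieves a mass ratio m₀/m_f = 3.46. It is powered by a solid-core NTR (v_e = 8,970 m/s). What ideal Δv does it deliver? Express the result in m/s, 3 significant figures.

Δv ≈ 11100 m/s

Δv = v_e · ln(3.46) = 8970.0 × 1.2413 ≈ 11134.2 m/s.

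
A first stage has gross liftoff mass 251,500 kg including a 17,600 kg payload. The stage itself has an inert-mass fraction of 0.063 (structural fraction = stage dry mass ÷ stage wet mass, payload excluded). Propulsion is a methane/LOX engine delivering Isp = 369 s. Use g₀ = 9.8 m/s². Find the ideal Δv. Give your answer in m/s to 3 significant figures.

Stage wet mass = m₀ − payload = 251,500 − 17,600 = 233,900 kg.
Stage dry mass = ε × stage wet mass = 0.063 × 233,900 = 14,735.7 kg.
Burnout mass m_f = stage dry + payload = 14,735.7 + 17,600 = 32,335.7 kg.
v_e = Isp · g₀ = 369 × 9.8 = 3616.2 m/s.
From the ideal rocket equation, Δv = v_e · ln(251,500/32,335.7) = 3616.2 × ln(7.778) = 3616.2 × 2.0513 ≈ 7418 m/s.

Δv ≈ 7420 m/s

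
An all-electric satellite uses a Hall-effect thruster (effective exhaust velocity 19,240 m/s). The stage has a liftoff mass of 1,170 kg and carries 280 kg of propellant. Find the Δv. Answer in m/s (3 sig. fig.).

Δv ≈ 5260 m/s

m_f = m₀ − m_prop = 1,170 − 280 = 890 kg.
Δv = v_e · ln(m₀/m_f) = 19240.0 × ln(1.315) = 19240.0 × 0.2735 ≈ 5262.9 m/s.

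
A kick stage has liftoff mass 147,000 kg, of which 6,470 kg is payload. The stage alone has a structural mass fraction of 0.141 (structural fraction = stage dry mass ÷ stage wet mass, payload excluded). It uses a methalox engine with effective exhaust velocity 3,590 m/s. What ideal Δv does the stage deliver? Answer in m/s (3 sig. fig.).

Δv ≈ 6180 m/s

Stage wet mass = m₀ − payload = 147,000 − 6,470 = 140,530 kg.
Stage dry mass = ε × stage wet mass = 0.141 × 140,530 = 19,814.7 kg.
Burnout mass m_f = stage dry + payload = 19,814.7 + 6,470 = 26,284.7 kg.
By the Tsiolkovsky rocket equation, Δv = v_e · ln(147,000/26,284.7) = 3590.0 × ln(5.593) = 3590.0 × 1.7214 ≈ 6180 m/s.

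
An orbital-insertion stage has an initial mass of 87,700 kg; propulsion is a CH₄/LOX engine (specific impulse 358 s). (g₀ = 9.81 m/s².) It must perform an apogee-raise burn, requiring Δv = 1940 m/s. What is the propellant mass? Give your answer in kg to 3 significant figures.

propellant mass ≈ 37200 kg

v_e = Isp · g₀ = 358 × 9.81 = 3512.0 m/s.
m₀/m_f = exp(Δv / v_e) = exp(1940 / 3512.0) = exp(0.5524) = 1.7374.
m_f = 87,700 / 1.7374 = 50,477.7 kg, so propellant = m₀ − m_f = 87,700 − 50,477.7 = 37,222.3 kg.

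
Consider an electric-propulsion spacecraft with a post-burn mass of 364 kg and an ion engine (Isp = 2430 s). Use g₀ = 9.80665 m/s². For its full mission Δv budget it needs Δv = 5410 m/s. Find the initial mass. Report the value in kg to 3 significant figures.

initial mass ≈ 457 kg

v_e = Isp · g₀ = 2430 × 9.80665 = 23830.2 m/s.
By the Tsiolkovsky rocket equation, m₀/m_f = exp(Δv / v_e) = exp(5410 / 23830.2) = exp(0.2270) = 1.2549.
m₀ = m_f × 1.2549 = 364 × 1.2549 = 456.784 kg.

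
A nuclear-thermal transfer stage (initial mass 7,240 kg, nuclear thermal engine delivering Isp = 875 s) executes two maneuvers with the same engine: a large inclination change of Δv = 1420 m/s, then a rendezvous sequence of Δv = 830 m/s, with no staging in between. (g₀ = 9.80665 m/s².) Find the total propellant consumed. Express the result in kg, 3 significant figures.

v_e = Isp · g₀ = 875 × 9.80665 = 8580.8 m/s.
After the first burn: m = 7240 × exp(−1420/8580.8) = 7240 × 0.84748 = 6,135.76 kg.
After the second burn: m = 6,135.76 × exp(−830/8580.8) = 6,135.76 × 0.90780 = 5,570.04 kg.
Total propellant = m₀ − m_final = 7240 − 5,570.04 = 1,669.96 kg.

total propellant consumed ≈ 1670 kg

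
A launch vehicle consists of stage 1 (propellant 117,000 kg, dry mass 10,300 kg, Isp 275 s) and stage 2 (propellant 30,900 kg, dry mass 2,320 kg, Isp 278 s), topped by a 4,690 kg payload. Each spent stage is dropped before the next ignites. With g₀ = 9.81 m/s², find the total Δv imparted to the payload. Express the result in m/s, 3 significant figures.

Δv ≈ 7930 m/s

Ignition mass of stage 1 = 117,000+10,300 + 30,900+2,320 + 4,690 = 165,210 kg.
Stage 1: m₀ = 165,210 kg, m_f = 165,210 − 117,000 = 48,210 kg; Δv = 275×9.81×ln(3.427) = 2697.8×1.2317 ≈ 3323 m/s.
Stage 2: m₀ = 37,910 kg, m_f = 37,910 − 30,900 = 7,010 kg; Δv = 278×9.81×ln(5.408) = 2727.2×1.6879 ≈ 4603 m/s.
Total Δv = 3323 + 4603 = 7926 m/s.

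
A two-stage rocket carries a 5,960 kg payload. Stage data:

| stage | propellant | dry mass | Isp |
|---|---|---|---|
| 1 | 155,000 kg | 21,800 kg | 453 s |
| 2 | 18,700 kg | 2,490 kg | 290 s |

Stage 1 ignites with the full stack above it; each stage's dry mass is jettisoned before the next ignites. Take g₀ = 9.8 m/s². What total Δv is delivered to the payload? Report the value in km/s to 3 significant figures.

Ignition mass of stage 1 = 155,000+21,800 + 18,700+2,490 + 5,960 = 203,950 kg.
Stage 1: m₀ = 203,950 kg, m_f = 203,950 − 155,000 = 48,950 kg; Δv = 453×9.8×ln(4.166) = 4439.4×1.4271 ≈ 6335 m/s.
Stage 2: m₀ = 27,150 kg, m_f = 27,150 − 18,700 = 8,450 kg; Δv = 290×9.8×ln(3.213) = 2842.0×1.1672 ≈ 3317 m/s.
Total Δv = 6335 + 3317 = 9652 m/s.

Δv ≈ 9.65 km/s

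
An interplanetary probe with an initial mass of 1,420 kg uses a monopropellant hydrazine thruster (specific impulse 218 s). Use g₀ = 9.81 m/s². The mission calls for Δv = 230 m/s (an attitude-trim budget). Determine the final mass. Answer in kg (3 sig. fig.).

final mass ≈ 1280 kg

v_e = Isp · g₀ = 218 × 9.81 = 2138.6 m/s.
From the ideal rocket equation, m₀/m_f = exp(Δv / v_e) = exp(230 / 2138.6) = exp(0.1075) = 1.1135.
m_f = m₀ / 1.1135 = 1,420 / 1.1135 = 1,275.26 kg.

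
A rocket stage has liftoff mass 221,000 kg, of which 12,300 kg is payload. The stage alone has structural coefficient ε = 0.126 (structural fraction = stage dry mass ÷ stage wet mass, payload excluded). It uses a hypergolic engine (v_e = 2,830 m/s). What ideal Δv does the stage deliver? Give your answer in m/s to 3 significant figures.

Δv ≈ 4940 m/s

Stage wet mass = m₀ − payload = 221,000 − 12,300 = 208,700 kg.
Stage dry mass = ε × stage wet mass = 0.126 × 208,700 = 26,296.2 kg.
Burnout mass m_f = stage dry + payload = 26,296.2 + 12,300 = 38,596.2 kg.
Rocket equation: Δv = v_e · ln(221,000/38,596.2) = 2830.0 × ln(5.726) = 2830.0 × 1.7450 ≈ 4938 m/s.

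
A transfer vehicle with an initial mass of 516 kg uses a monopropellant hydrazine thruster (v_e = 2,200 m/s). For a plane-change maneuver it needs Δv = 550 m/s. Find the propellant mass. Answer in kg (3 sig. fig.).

propellant mass ≈ 114 kg

From the ideal rocket equation, m₀/m_f = exp(Δv / v_e) = exp(550 / 2200.0) = exp(0.2500) = 1.2840.
m_f = 516 / 1.2840 = 401.869 kg, so propellant = m₀ − m_f = 516 − 401.869 = 114.131 kg.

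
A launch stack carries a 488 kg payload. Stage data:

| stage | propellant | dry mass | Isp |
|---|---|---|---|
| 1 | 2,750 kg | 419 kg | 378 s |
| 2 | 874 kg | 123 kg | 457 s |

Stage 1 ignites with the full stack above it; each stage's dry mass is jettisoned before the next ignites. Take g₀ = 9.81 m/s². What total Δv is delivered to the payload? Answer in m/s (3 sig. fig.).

Δv ≈ 7300 m/s

Ignition mass of stage 1 = 2,750+419 + 874+123 + 488 = 4,654 kg.
Stage 1: m₀ = 4,654 kg, m_f = 4,654 − 2,750 = 1,904 kg; Δv = 378×9.81×ln(2.444) = 3708.2×0.8938 ≈ 3314 m/s.
Stage 2: m₀ = 1,485 kg, m_f = 1,485 − 874 = 611 kg; Δv = 457×9.81×ln(2.43) = 4483.2×0.8881 ≈ 3981 m/s.
Total Δv = 3314 + 3981 = 7295 m/s.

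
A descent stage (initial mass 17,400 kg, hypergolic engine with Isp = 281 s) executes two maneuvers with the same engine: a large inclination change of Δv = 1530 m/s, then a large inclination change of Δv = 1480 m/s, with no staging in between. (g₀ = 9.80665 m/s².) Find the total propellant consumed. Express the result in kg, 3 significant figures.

total propellant consumed ≈ 11600 kg

v_e = Isp · g₀ = 281 × 9.80665 = 2755.7 m/s.
After the first burn: m = 17400 × exp(−1530/2755.7) = 17400 × 0.57395 = 9,986.73 kg.
After the second burn: m = 9,986.73 × exp(−1480/2755.7) = 9,986.73 × 0.58446 = 5,836.84 kg.
Total propellant = m₀ − m_final = 17400 − 5,836.84 = 11,563.16 kg.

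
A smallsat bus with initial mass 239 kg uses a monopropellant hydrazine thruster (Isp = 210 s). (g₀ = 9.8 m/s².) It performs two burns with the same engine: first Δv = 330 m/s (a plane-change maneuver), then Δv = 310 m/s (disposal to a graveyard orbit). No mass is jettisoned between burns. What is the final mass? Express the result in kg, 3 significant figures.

v_e = Isp · g₀ = 210 × 9.8 = 2058.0 m/s.
After the first burn: m = 239 × exp(−330/2058.0) = 239 × 0.85185 = 203.592 kg.
After the second burn: m = 203.592 × exp(−310/2058.0) = 203.592 × 0.86016 = 175.122 kg.

final mass ≈ 175 kg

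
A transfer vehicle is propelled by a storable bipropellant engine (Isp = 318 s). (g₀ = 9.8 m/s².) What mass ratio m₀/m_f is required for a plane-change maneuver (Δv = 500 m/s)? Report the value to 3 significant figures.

v_e = Isp · g₀ = 318 × 9.8 = 3116.4 m/s.
m₀/m_f = exp(Δv / v_e) = exp(500 / 3116.4) = exp(0.1604) = 1.1740.

mass ratio ≈ 1.17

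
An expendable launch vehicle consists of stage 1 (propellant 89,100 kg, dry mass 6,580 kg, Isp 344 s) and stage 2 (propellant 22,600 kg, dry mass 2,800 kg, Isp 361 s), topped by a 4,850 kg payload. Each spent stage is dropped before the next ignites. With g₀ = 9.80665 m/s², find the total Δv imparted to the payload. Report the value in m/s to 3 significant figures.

Ignition mass of stage 1 = 89,100+6,580 + 22,600+2,800 + 4,850 = 125,930 kg.
Stage 1: m₀ = 125,930 kg, m_f = 125,930 − 89,100 = 36,830 kg; Δv = 344×9.80665×ln(3.419) = 3373.5×1.2294 ≈ 4147 m/s.
Stage 2: m₀ = 30,250 kg, m_f = 30,250 − 22,600 = 7,650 kg; Δv = 361×9.80665×ln(3.954) = 3540.2×1.3748 ≈ 4867 m/s.
Total Δv = 4147 + 4867 = 9014 m/s.

Δv ≈ 9010 m/s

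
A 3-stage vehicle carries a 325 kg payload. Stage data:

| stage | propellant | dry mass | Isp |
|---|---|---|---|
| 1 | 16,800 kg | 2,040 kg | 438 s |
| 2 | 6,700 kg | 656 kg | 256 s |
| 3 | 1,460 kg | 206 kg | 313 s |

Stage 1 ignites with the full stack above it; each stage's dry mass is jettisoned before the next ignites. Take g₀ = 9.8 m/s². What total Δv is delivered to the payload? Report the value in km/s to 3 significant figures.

Ignition mass of stage 1 = 16,800+2,040 + 6,700+656 + 1,460+206 + 325 = 28,187 kg.
Stage 1: m₀ = 28,187 kg, m_f = 28,187 − 16,800 = 11,387 kg; Δv = 438×9.8×ln(2.475) = 4292.4×0.9064 ≈ 3891 m/s.
Stage 2: m₀ = 9,347 kg, m_f = 9,347 − 6,700 = 2,647 kg; Δv = 256×9.8×ln(3.531) = 2508.8×1.2616 ≈ 3165 m/s.
Stage 3: m₀ = 1,991 kg, m_f = 1,991 − 1,460 = 531 kg; Δv = 313×9.8×ln(3.75) = 3067.4×1.3216 ≈ 4054 m/s.
Total Δv = 3891 + 3165 + 4054 = 11110 m/s.

Δv ≈ 11.1 km/s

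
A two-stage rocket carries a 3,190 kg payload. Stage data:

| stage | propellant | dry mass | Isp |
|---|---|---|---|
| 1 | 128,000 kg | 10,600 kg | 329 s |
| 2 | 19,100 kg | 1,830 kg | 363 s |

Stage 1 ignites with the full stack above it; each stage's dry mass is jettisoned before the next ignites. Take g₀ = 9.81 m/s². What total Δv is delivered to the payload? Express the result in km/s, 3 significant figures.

Δv ≈ 10.6 km/s

Ignition mass of stage 1 = 128,000+10,600 + 19,100+1,830 + 3,190 = 162,720 kg.
Stage 1: m₀ = 162,720 kg, m_f = 162,720 − 128,000 = 34,720 kg; Δv = 329×9.81×ln(4.687) = 3227.5×1.5447 ≈ 4986 m/s.
Stage 2: m₀ = 24,120 kg, m_f = 24,120 − 19,100 = 5,020 kg; Δv = 363×9.81×ln(4.805) = 3561.0×1.5696 ≈ 5589 m/s.
Total Δv = 4986 + 5589 = 10575 m/s.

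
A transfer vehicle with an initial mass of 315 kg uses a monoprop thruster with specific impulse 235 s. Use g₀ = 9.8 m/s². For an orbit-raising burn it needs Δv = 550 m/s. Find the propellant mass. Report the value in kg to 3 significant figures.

v_e = Isp · g₀ = 235 × 9.8 = 2303.0 m/s.
m₀/m_f = exp(Δv / v_e) = exp(550 / 2303.0) = exp(0.2388) = 1.2697.
m_f = 315 / 1.2697 = 248.09 kg, so propellant = m₀ − m_f = 315 − 248.09 = 66.91 kg.

propellant mass ≈ 66.9 kg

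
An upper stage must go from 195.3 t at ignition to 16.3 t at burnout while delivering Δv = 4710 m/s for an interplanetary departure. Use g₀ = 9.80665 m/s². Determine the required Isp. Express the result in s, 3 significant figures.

ln(m₀/m_f) = ln(195300/16300) = ln(11.98) = 2.4834.
v_e = Δv / ln(m₀/m_f) = 4710 / 2.4834 = 1896.6 m/s.
Isp = v_e / g₀ = 1896.6 / 9.80665 = 193.4 s.

Isp ≈ 193 s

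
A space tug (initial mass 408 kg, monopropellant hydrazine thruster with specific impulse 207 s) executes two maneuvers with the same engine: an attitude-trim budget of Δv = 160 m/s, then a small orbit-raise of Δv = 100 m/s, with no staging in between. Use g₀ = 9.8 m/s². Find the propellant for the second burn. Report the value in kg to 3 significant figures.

v_e = Isp · g₀ = 207 × 9.8 = 2028.6 m/s.
After the first burn: m = 408 × exp(−160/2028.6) = 408 × 0.92416 = 377.057 kg.
After the second burn: m = 377.057 × exp(−100/2028.6) = 377.057 × 0.95190 = 358.921 kg.
Second-burn propellant = 377.057 − 358.921 = 18.136 kg.

propellant for the second burn ≈ 18.1 kg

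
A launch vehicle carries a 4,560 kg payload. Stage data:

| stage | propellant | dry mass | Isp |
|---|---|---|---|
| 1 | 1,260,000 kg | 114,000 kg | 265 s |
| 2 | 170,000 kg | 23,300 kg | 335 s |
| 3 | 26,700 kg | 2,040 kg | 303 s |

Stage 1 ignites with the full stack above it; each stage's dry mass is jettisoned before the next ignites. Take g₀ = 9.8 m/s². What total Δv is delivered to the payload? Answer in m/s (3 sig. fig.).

Ignition mass of stage 1 = 1,260,000+114,000 + 170,000+23,300 + 26,700+2,040 + 4,560 = 1,600,600 kg.
Stage 1: m₀ = 1,600,600 kg, m_f = 1,600,600 − 1,260,000 = 340,600 kg; Δv = 265×9.8×ln(4.699) = 2597.0×1.5474 ≈ 4019 m/s.
Stage 2: m₀ = 226,600 kg, m_f = 226,600 − 170,000 = 56,600 kg; Δv = 335×9.8×ln(4.004) = 3283.0×1.3872 ≈ 4554 m/s.
Stage 3: m₀ = 33,300 kg, m_f = 33,300 − 26,700 = 6,600 kg; Δv = 303×9.8×ln(5.045) = 2969.4×1.6185 ≈ 4806 m/s.
Total Δv = 4019 + 4554 + 4806 = 13379 m/s.

Δv ≈ 13400 m/s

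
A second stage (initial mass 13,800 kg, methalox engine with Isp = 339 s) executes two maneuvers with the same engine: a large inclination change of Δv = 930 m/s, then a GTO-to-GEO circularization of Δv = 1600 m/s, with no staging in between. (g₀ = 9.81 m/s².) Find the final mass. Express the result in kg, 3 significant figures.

v_e = Isp · g₀ = 339 × 9.81 = 3325.6 m/s.
After the first burn: m = 13800 × exp(−930/3325.6) = 13800 × 0.75605 = 10,433.5 kg.
After the second burn: m = 10,433.5 × exp(−1600/3325.6) = 10,433.5 × 0.61809 = 6,448.84 kg.

final mass ≈ 6450 kg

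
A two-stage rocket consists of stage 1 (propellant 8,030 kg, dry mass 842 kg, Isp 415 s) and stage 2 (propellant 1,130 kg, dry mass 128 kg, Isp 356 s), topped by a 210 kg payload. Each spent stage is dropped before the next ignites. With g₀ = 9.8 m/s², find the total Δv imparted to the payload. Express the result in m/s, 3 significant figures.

Ignition mass of stage 1 = 8,030+842 + 1,130+128 + 210 = 10,340 kg.
Stage 1: m₀ = 10,340 kg, m_f = 10,340 − 8,030 = 2,310 kg; Δv = 415×9.8×ln(4.476) = 4067.0×1.4988 ≈ 6096 m/s.
Stage 2: m₀ = 1,468 kg, m_f = 1,468 − 1,130 = 338 kg; Δv = 356×9.8×ln(4.343) = 3488.8×1.4686 ≈ 5124 m/s.
Total Δv = 6096 + 5124 = 11220 m/s.

Δv ≈ 11200 m/s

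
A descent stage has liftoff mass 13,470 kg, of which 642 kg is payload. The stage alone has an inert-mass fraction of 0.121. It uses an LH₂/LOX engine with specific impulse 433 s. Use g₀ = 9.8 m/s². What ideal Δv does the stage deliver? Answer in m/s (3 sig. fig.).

Δv ≈ 7700 m/s

Stage wet mass = m₀ − payload = 13,470 − 642 = 12,828 kg.
Stage dry mass = ε × stage wet mass = 0.121 × 12,828 = 1,552.19 kg.
Burnout mass m_f = stage dry + payload = 1,552.19 + 642 = 2,194.19 kg.
v_e = Isp · g₀ = 433 × 9.8 = 4243.4 m/s.
Rocket equation: Δv = v_e · ln(13,470/2,194.19) = 4243.4 × ln(6.139) = 4243.4 × 1.8147 ≈ 7700 m/s.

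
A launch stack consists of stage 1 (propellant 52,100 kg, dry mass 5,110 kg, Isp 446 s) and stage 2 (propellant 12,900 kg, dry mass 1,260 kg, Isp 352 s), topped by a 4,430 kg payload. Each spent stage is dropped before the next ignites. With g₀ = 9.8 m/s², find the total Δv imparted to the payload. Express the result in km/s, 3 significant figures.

Ignition mass of stage 1 = 52,100+5,110 + 12,900+1,260 + 4,430 = 75,800 kg.
Stage 1: m₀ = 75,800 kg, m_f = 75,800 − 52,100 = 23,700 kg; Δv = 446×9.8×ln(3.198) = 4370.8×1.1626 ≈ 5082 m/s.
Stage 2: m₀ = 18,590 kg, m_f = 18,590 − 12,900 = 5,690 kg; Δv = 352×9.8×ln(3.267) = 3449.6×1.1839 ≈ 4084 m/s.
Total Δv = 5082 + 4084 = 9166 m/s.

Δv ≈ 9.17 km/s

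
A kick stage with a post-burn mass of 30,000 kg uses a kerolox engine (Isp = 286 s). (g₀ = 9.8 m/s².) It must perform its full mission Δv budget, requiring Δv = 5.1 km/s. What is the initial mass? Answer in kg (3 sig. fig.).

initial mass ≈ 185000 kg

v_e = Isp · g₀ = 286 × 9.8 = 2802.8 m/s.
Using Δv = v_e ln(m₀/m_f): m₀/m_f = exp(Δv / v_e) = exp(5100 / 2802.8) = exp(1.8196) = 6.1694.
m₀ = m_f × 6.1694 = 30,000 × 6.1694 = 185,082 kg.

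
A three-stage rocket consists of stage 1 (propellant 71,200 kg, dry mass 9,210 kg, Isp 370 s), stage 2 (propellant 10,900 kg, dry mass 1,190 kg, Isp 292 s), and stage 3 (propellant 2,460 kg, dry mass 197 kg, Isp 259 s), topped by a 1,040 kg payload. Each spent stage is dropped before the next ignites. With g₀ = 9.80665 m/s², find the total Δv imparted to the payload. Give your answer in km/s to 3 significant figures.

Δv ≈ 11.0 km/s

Ignition mass of stage 1 = 71,200+9,210 + 10,900+1,190 + 2,460+197 + 1,040 = 96,197 kg.
Stage 1: m₀ = 96,197 kg, m_f = 96,197 − 71,200 = 24,997 kg; Δv = 370×9.80665×ln(3.848) = 3628.5×1.3476 ≈ 4890 m/s.
Stage 2: m₀ = 15,787 kg, m_f = 15,787 − 10,900 = 4,887 kg; Δv = 292×9.80665×ln(3.23) = 2863.5×1.1726 ≈ 3358 m/s.
Stage 3: m₀ = 3,697 kg, m_f = 3,697 − 2,460 = 1,237 kg; Δv = 259×9.80665×ln(2.989) = 2539.9×1.0948 ≈ 2781 m/s.
Total Δv = 4890 + 3358 + 2781 = 11029 m/s.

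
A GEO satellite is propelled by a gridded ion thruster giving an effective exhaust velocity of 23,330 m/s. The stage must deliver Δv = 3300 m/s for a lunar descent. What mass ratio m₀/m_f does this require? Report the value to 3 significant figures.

mass ratio ≈ 1.15

m₀/m_f = exp(Δv / v_e) = exp(3300 / 23330.0) = exp(0.1414) = 1.1519.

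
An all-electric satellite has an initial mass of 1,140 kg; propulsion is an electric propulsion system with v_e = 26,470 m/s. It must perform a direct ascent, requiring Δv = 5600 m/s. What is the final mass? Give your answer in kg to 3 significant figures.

Using Δv = v_e ln(m₀/m_f): m₀/m_f = exp(Δv / v_e) = exp(5600 / 26470.0) = exp(0.2116) = 1.2356.
m_f = m₀ / 1.2356 = 1,140 / 1.2356 = 922.629 kg.

final mass ≈ 923 kg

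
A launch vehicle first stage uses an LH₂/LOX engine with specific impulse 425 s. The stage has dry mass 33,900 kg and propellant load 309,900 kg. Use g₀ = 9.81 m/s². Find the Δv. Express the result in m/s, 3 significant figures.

v_e = Isp · g₀ = 425 × 9.81 = 4169.2 m/s.
m₀ = m_dry + m_prop = 33,900 + 309,900 = 343,800 kg.
Δv = v_e · ln(m₀/m_f) = 4169.2 × ln(10.14) = 4169.2 × 2.3166 ≈ 9658.7 m/s.

Δv ≈ 9660 m/s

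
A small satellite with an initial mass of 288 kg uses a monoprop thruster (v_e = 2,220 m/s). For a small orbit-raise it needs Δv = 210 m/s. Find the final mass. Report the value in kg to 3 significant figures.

From the ideal rocket equation, m₀/m_f = exp(Δv / v_e) = exp(210 / 2220.0) = exp(0.0946) = 1.0992.
m_f = m₀ / 1.0992 = 288 / 1.0992 = 262.009 kg.

final mass ≈ 262 kg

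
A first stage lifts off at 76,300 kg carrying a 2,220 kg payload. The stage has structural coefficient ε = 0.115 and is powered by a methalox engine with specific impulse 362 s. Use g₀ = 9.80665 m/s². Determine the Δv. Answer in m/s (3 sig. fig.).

Δv ≈ 6960 m/s

Stage wet mass = m₀ − payload = 76,300 − 2,220 = 74,080 kg.
Stage dry mass = ε × stage wet mass = 0.115 × 74,080 = 8,519.2 kg.
Burnout mass m_f = stage dry + payload = 8,519.2 + 2,220 = 10,739.2 kg.
v_e = Isp · g₀ = 362 × 9.80665 = 3550.0 m/s.
From the ideal rocket equation, Δv = v_e · ln(76,300/10,739.2) = 3550.0 × ln(7.105) = 3550.0 × 1.9608 ≈ 6961 m/s.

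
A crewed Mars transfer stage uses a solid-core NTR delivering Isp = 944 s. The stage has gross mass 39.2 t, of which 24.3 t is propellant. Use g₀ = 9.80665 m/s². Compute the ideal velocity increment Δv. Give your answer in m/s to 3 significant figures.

v_e = Isp · g₀ = 944 × 9.80665 = 9257.5 m/s.
m_f = m₀ − m_prop = 39.2 − 24.3 = 14.9 t.
Δv = v_e · ln(m₀/m_f) = 9257.5 × ln(2.631) = 9257.5 × 0.9673 ≈ 8954.9 m/s.

Δv ≈ 8950 m/s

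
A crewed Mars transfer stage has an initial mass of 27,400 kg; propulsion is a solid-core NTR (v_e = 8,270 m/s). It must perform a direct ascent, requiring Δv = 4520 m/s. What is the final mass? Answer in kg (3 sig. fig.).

final mass ≈ 15900 kg

m₀/m_f = exp(Δv / v_e) = exp(4520 / 8270.0) = exp(0.5466) = 1.7273.
m_f = m₀ / 1.7273 = 27,400 / 1.7273 = 15,862.9 kg.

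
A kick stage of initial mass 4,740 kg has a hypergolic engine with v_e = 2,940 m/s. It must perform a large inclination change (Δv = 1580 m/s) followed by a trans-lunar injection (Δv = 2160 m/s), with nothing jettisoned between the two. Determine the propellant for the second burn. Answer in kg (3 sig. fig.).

After the first burn: m = 4740 × exp(−1580/2940.0) = 4740 × 0.58426 = 2,769.39 kg.
After the second burn: m = 2,769.39 × exp(−2160/2940.0) = 2,769.39 × 0.47965 = 1,328.34 kg.
Second-burn propellant = 2,769.39 − 1,328.34 = 1,441.05 kg.

propellant for the second burn ≈ 1440 kg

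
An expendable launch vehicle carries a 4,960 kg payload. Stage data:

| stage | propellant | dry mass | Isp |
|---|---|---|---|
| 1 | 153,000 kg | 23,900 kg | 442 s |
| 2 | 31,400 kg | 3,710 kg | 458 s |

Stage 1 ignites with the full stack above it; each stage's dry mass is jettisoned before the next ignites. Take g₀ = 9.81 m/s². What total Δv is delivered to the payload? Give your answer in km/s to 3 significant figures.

Ignition mass of stage 1 = 153,000+23,900 + 31,400+3,710 + 4,960 = 216,970 kg.
Stage 1: m₀ = 216,970 kg, m_f = 216,970 − 153,000 = 63,970 kg; Δv = 442×9.81×ln(3.392) = 4336.0×1.2213 ≈ 5296 m/s.
Stage 2: m₀ = 40,070 kg, m_f = 40,070 − 31,400 = 8,670 kg; Δv = 458×9.81×ln(4.622) = 4493.0×1.5308 ≈ 6878 m/s.
Total Δv = 5296 + 6878 = 12174 m/s.

Δv ≈ 12.2 km/s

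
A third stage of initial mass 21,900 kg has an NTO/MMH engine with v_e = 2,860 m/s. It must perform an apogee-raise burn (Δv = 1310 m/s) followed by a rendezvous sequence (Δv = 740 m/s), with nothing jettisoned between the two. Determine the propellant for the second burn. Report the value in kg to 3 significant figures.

propellant for the second burn ≈ 3160 kg

After the first burn: m = 21900 × exp(−1310/2860.0) = 21900 × 0.63252 = 13,852.2 kg.
After the second burn: m = 13,852.2 × exp(−740/2860.0) = 13,852.2 × 0.77202 = 10,694.2 kg.
Second-burn propellant = 13,852.2 − 10,694.2 = 3,158 kg.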